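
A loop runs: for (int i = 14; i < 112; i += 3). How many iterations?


Loop starts at i = 14, increments by 3, stops when i >= 112.
Number of iterations = ceil((112 - 14) / 3)
= ceil(98 / 3)
= 33


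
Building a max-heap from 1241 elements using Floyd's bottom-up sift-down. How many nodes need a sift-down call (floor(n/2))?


In a heap of 1241 elements (0-indexed array):
  Last element index: 1240
  Parent of last element: floor((1240 - 1) / 2) = 619
  Internal nodes: indices 0 to 619
  Count = floor(1241/2) = 620


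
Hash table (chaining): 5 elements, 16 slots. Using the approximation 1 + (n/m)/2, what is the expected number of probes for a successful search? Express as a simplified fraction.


Computing expected probes:
alpha = 5/16
= 1 + alpha/2
= 1 + 5/(2*16)
= (2*16 + 5) / (2*16)
= 37/32


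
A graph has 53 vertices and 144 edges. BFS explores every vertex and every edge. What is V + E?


A full BFS traversal dequeues each vertex once and examines each edge once.
Vertex visits: 53
Edge visits: 144
V + E = 53 + 144 = 197


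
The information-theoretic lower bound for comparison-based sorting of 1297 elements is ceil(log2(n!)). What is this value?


A binary decision tree of height h has at most 2^h leaves and needs at least n! of them, so h >= ceil(log2(n!)).
1297! is far too large to multiply out, so use Stirling's series:
  ln(n!) ~ n ln n - n + (1/2) ln(2 pi n) + 1/(12n)  (error below 1/(360 n^3), negligible here)
  ln(1297) = 7.1678092
  n ln n = 1297 * 7.1678092 = 9296.6485
  (1/2) ln(2 pi * 1297) = (1/2) ln(8149.2913) = 4.5028
  1/(12*1297) = 0.0001
  ln(1297!) ~ 9296.6485 - 1297 + 4.5028 + 0.0001 = 8004.1514
Convert to base 2: log2(1297!) = 8004.1514 / ln 2 = 8004.1514 / 0.69314718 = 11547.5495
ceil(11547.5495) = 11548


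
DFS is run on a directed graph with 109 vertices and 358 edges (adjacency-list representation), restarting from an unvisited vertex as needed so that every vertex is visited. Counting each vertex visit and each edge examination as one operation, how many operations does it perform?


A full DFS traversal processes each vertex exactly once (push/pop on stack).
Each directed edge is examined once.
V = 109, E = 358
V + E = 467


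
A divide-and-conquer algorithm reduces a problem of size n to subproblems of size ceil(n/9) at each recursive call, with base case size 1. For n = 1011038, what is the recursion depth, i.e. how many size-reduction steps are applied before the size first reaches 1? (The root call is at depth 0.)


Each step divides the size by 9 (rounding up); after k steps the size is ceil(n/9^k), which equals 1 exactly when 9^k >= n.
So the depth is the smallest k with 9^k >= 1011038, i.e. ceil(log_9(1011038)).
9^6 = 531441 < 1011038 <= 4782969 = 9^7
Recursion depth = 7


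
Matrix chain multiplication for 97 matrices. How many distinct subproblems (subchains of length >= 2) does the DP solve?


Subproblems are indexed by (i, j) where i < j.
Number of such pairs = n*(n-1)/2
= 97 * 96 / 2
= 4656


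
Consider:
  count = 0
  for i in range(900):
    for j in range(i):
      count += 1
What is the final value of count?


For each i, the inner loop runs i times:
  i=0: inner runs 0 times
  i=1: inner runs 1 time
  i=2: inner runs 2 times
  i=3: inner runs 3 times
  i=4: inner runs 4 times
  i=5: inner runs 5 times
  i=6: inner runs 6 times
  i=7: inner runs 7 times
  ...
Total = 0 + 1 + 2 + ... + 899 = 900*(900-1)/2 = 404550


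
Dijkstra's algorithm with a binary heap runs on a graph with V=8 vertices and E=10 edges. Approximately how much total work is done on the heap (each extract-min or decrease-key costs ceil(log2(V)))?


Dijkstra with a binary heap: each vertex is extracted once, each edge may relax once.
Each heap operation costs O(log V).
V + E = 8 + 10 = 18
ceil(log2(8)) = 3 (since 2^2 = 4 < 8 <= 8 = 2^3)
Total heap work = (V+E) * ceil(log2(V)) = 18 * 3 = 54


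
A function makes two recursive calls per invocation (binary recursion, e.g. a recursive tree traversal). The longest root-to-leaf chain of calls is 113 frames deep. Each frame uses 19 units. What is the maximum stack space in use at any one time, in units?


Binary recursion: the two calls run one after the other, so only one root-to-leaf chain of frames is on the stack at a time.
Maximum depth (longest chain) = 113 frames
Each frame = 19 units
Max stack space = 113 * 19 = 2147


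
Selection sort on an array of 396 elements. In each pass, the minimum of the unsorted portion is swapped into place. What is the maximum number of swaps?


Selection sort performs one swap per pass:
  Pass 1: find min in positions 0 to 395, swap with position 0
  Pass 2: find min in positions 1 to 395, swap with position 1
  Pass 3: find min in positions 2 to 395, swap with position 2
  Pass 4: find min in positions 3 to 395, swap with position 3
  Pass 5: find min in positions 4 to 395, swap with position 4
  ... (390 more passes)
Total passes (and swaps) = n - 1 = 396 - 1 = 395


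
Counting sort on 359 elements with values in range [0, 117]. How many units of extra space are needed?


Output array size: 359 (to store sorted result)
Count array size: 118 (one slot per possible value, range 0 to 117)
Total extra space = 359 + 118 = 477


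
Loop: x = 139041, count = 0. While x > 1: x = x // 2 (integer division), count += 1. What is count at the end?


The variable x halves each step:
x = 139041 -> 69520 -> 34760 -> 17380 -> 8690 -> 4345 -> 2172 -> 1086 -> 543 -> 271 -> 135 -> 67 -> 33 -> 16 -> 8 -> 4 -> 2 -> 1
Number of halvings = floor(log2(139041)) = 17


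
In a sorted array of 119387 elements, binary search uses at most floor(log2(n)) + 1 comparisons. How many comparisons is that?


Halving sequence: 119387 -> 59693 -> 29846 -> 14923 -> 7461 -> 3730 -> 1865 -> 932 -> 466 -> 233 -> 116 -> 58 -> 29 -> 14 -> 7 -> 3 -> 1
Number of halvings = 16
Max comparisons = 16 + 1 = 17


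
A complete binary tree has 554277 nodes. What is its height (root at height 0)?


In a complete binary tree, level k holds nodes 2^k .. 2^(k+1)-1 (1-indexed).
Height = floor(log2(n)) = floor(log2(554277)) = 19
Check: 2^19 = 524288 <= 554277 < 1048576 = 2^20


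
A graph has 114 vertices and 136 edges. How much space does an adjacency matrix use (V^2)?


Adjacency matrix: V x V grid of entries
Space = V^2 = 114^2 = 114 * 114 = 12996


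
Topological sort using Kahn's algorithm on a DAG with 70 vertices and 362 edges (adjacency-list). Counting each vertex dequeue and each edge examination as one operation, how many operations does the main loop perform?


Kahn's algorithm:
  1. Compute in-degrees: O(V + E)
  2. Process queue: each vertex dequeued once (O(V))
     each edge examined once (O(E))
Total = V + E = 70 + 362 = 432


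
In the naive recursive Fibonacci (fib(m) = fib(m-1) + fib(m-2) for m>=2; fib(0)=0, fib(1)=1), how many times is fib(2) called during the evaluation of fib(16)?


Let N(m) = number of times fib(m) is called while evaluating fib(16).
N(16) = 1 (the initial call).
N(15) = 1 (only fib(16) calls it).
For 1 <= m <= 14: fib(m) is called by fib(m+1) and fib(m+2), so
  N(m) = N(m+1) + N(m+2).
fib(0) is called only by fib(2), so N(0) = N(2).
Walk down from m=16:
  N(16)=1, N(15)=1, N(14)=2, N(13)=3, N(12)=5, N(11)=8, N(10)=13, N(9)=21, N(8)=34, N(7)=55, N(6)=89, N(5)=144, N(4)=233, N(3)=377, N(2)=610
N(2) = 610


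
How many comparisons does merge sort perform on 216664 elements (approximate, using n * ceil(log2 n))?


Recursion depth: ceil(log2(216664)) = 18
Each recursion level merges n = 216664 elements
Total = 216664 * 18 = 3899952


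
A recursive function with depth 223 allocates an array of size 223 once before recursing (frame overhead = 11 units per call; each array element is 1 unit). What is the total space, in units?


Array allocation: 223 units (allocated once)
Stack frames: 223 deep * 11 per frame = 2453 units
Total = 223 + 2453 = 2676


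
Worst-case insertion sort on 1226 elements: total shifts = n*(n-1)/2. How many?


Sum of shifts = 1 + 2 + 3 + ... + 1225
= 1226 * 1225 / 2
= 1501850 / 2
= 750925


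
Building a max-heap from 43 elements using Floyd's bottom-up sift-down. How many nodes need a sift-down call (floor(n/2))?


In a heap of 43 elements (0-indexed array):
  Last element index: 42
  Parent of last element: floor((42 - 1) / 2) = 20
  Internal nodes: indices 0 to 20
  Count = floor(43/2) = 21


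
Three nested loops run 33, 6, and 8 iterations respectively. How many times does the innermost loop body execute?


Loop 1 (outermost): 33 iterations
Loop 2 (middle): 6 iterations per outer
Loop 3 (innermost): 8 iterations per middle
Total = 33 * 6 * 8 = 1584


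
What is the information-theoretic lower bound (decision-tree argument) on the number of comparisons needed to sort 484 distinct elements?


A binary decision tree of height h has at most 2^h leaves and needs at least n! of them, so h >= ceil(log2(n!)).
484! is far too large to multiply out, so use Stirling's series:
  ln(n!) ~ n ln n - n + (1/2) ln(2 pi n) + 1/(12n)  (error below 1/(360 n^3), negligible here)
  ln(484) = 6.1820849
  n ln n = 484 * 6.1820849 = 2992.1291
  (1/2) ln(2 pi * 484) = (1/2) ln(3041.0617) = 4.0100
  1/(12*484) = 0.0002
  ln(484!) ~ 2992.1291 - 484 + 4.0100 + 0.0002 = 2512.1393
Convert to base 2: log2(484!) = 2512.1393 / ln 2 = 2512.1393 / 0.69314718 = 3624.2509
ceil(3624.2509) = 3625


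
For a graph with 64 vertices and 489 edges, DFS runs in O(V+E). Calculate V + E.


A full DFS traversal visits each vertex once and examines each edge once.
V = 64
E = 489
Sum = 64 + 489 = 553


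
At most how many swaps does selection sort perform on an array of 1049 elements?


Each of the 1048 passes places one element in its final position.
Pass 1: swap minimum into position 0
Pass 2: swap minimum of remaining into position 1
...
Pass 1048: last two elements, one swap
Maximum swaps = 1049 - 1 = 1048


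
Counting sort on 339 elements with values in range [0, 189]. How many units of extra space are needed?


Output array size: 339 (to store sorted result)
Count array size: 190 (one slot per possible value, range 0 to 189)
Total extra space = 339 + 190 = 529


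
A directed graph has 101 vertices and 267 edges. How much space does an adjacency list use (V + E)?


Adjacency list: one list head per vertex + one entry per edge
Vertex heads: 101
Edge entries: 267
Total = 101 + 267 = 368


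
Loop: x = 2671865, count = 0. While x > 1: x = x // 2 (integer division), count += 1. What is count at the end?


The variable x halves each step:
x = 2671865 -> 1335932 -> 667966 -> 333983 -> 166991 -> 83495 -> 41747 -> 20873 -> 10436 -> 5218 -> 2609 -> 1304 -> 652 -> 326 -> 163 -> 81 -> 40 -> 20 -> 10 -> 5 -> 2 -> 1
Number of halvings = floor(log2(2671865)) = 21


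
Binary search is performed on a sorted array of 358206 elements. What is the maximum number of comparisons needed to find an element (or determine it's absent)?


Binary search halves the search space each comparison:
  Step 1: search space = 358206 -> 179103
  Step 2: search space = 179103 -> 89551
  Step 3: search space = 89551 -> 44775
  Step 4: search space = 44775 -> 22387
  Step 5: search space = 22387 -> 11193
  Step 6: search space = 11193 -> 5596
  Step 7: search space = 5596 -> 2798
  Step 8: search space = 2798 -> 1399
  Step 9: search space = 1399 -> 699
  Step 10: search space = 699 -> 349
  Step 11: search space = 349 -> 174
  Step 12: search space = 174 -> 87
  Step 13: search space = 87 -> 43
  Step 14: search space = 43 -> 21
  Step 15: search space = 21 -> 10
  Step 16: search space = 10 -> 5
  Step 17: search space = 5 -> 2
  Step 18: search space = 2 -> 1
  Step 19: search space = 1 (final check)
Maximum comparisons = floor(log2(358206)) + 1 = 18 + 1 = 19


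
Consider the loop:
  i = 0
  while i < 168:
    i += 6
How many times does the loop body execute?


Starting at i = 0, each iteration adds 6.
Iterations until i >= 168:
  Iteration 1: i = 0 -> i = 6
  Iteration 2: i = 6 -> i = 12
  Iteration 3: i = 12 -> i = 18
  Iteration 4: i = 18 -> i = 24
  Iteration 5: i = 24 -> i = 30
  Iteration 6: i = 30 -> i = 36
  Iteration 7: i = 36 -> i = 42
  Iteration 8: i = 42 -> i = 48
  ... continuing ...
Total iterations = ceil(168/6) = 28


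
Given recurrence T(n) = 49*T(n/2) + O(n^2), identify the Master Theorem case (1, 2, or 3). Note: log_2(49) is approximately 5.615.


Master Theorem parameters: a=49, b=2, c=2
log_b(a) = 5.615
Compare b^c with a: 2^2 = 4 < 49, so c < log_b(a).
Comparing c=2 vs log_b(a)=5.615:
2 < 5.615 => Case 1
Result: T(n) = O(n^(log_2 49)) ~ O(n^5.615)
Master Theorem case = 1


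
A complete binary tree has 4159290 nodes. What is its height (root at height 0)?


In a complete binary tree, level k holds nodes 2^k .. 2^(k+1)-1 (1-indexed).
Height = floor(log2(n)) = floor(log2(4159290)) = 21
Check: 2^21 = 2097152 <= 4159290 < 4194304 = 2^22


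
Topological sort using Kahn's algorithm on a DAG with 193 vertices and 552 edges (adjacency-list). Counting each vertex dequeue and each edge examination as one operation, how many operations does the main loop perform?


Kahn's algorithm:
  1. Compute in-degrees: O(V + E)
  2. Process queue: each vertex dequeued once (O(V))
     each edge examined once (O(E))
Total = V + E = 193 + 552 = 745


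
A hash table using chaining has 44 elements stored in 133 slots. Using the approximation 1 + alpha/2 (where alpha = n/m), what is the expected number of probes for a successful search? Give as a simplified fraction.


Load factor alpha = n/m = 44/133
Expected probes = 1 + alpha/2 = 1 + 44/(2*133)
= 1 + 44/266
= 266/266 + 44/266
= 310/266
Simplify: 155/133


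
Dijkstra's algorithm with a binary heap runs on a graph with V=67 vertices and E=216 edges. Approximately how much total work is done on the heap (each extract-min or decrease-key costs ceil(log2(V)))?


Dijkstra with a binary heap: each vertex is extracted once, each edge may relax once.
Each heap operation costs O(log V).
V + E = 67 + 216 = 283
ceil(log2(67)) = 7 (since 2^6 = 64 < 67 <= 128 = 2^7)
Total heap work = (V+E) * ceil(log2(V)) = 283 * 7 = 1981


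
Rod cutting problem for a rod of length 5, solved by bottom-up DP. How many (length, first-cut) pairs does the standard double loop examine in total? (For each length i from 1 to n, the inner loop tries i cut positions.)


For each subproblem length i = 1..5, the inner loop considers i possible first cuts.
Total = 1 + 2 + ... + 5
= 5*(5+1)/2
= 5*6/2 = 15


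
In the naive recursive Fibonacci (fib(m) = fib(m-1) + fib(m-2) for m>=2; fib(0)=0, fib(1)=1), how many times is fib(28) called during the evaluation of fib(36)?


Let N(m) = number of times fib(m) is called while evaluating fib(36).
N(36) = 1 (the initial call).
N(35) = 1 (only fib(36) calls it).
For 1 <= m <= 34: fib(m) is called by fib(m+1) and fib(m+2), so
  N(m) = N(m+1) + N(m+2).
fib(0) is called only by fib(2), so N(0) = N(2).
Walk down from m=36:
  N(36)=1, N(35)=1, N(34)=2, N(33)=3, N(32)=5, N(31)=8, N(30)=13, N(29)=21, N(28)=34
N(28) = 34


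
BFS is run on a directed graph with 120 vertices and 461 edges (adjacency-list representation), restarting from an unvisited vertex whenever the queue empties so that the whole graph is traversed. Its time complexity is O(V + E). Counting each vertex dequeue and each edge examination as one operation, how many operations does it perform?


A full BFS traversal dequeues each vertex exactly once and examines each directed edge exactly once.
V = 120 (vertex processing cost)
E = 461 (edge examination cost)
Total operations proportional to V + E = 120 + 461 = 581


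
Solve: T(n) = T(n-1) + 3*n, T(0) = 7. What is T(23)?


Expanding the recurrence:
T(23) = T(22) + 3*23
       = T(21) + 3*22 + 3*23
       ...
       = T(0) + 3*(1 + 2 + ... + 23)
       = 7 + 3 * 23*24/2
       = 7 + 3 * 276
       = 7 + 828 = 835


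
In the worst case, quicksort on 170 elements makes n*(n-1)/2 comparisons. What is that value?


Sum of comparisons per partition:
169 + 168 + ... + 1 + 0
= 170 * (170 - 1) / 2
= 170 * 169 / 2
= 14365


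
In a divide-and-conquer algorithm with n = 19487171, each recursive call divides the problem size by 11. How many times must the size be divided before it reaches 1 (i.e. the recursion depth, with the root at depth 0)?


Number of divisions = log_11(19487171)
Sizes: 19487171 -> 1771561 -> 161051 -> 14641 -> 1331 -> 121 -> 11 -> 1 (7 divisions)
Recursion depth = 7


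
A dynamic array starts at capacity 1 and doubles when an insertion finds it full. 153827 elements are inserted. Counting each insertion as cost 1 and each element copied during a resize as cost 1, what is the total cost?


n = 153827
Insertion costs: 153827
Resizes copy 1, 2, 4, ... up to the largest power of 2 that is <= n-1 = 153826, i.e. 131072.
Copy costs = 1 + 2 + 4 + 8 + 16 + 32 + 64 + 128 + 256 + 512 + 1024 + 2048 + 4096 + 8192 + 16384 + 32768 + 65536 + 131072 = 262143
Total = 153827 + 262143 = 415970


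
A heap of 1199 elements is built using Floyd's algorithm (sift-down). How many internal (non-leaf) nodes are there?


Leaf nodes occupy roughly half the array.
Sift-down is called for each internal node, starting from the last one.
Internal nodes = floor(n/2) = floor(1199/2) = 599


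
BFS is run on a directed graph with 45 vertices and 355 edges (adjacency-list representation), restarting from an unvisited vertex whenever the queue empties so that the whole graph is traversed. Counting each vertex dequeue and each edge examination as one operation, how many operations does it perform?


A full BFS traversal dequeues each vertex exactly once and examines each directed edge exactly once.
V = 45 (vertex processing cost)
E = 355 (edge examination cost)
Total operations proportional to V + E = 45 + 355 = 400


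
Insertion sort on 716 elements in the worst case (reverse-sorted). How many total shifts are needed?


In the worst case (reverse-sorted), each element shifts past all previous:
  Element 1: 1 shifts
  Element 2: 2 shifts
  Element 3: 3 shifts
  Element 4: 4 shifts
  Element 5: 5 shifts
  ...
  Element 715: 715 shifts
Total = 1 + 2 + ... + 715
= 716*(716-1)/2 = 255970


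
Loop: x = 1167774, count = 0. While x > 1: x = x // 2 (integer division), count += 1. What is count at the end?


The variable x halves each step:
x = 1167774 -> 583887 -> 291943 -> 145971 -> 72985 -> 36492 -> 18246 -> 9123 -> 4561 -> 2280 -> 1140 -> 570 -> 285 -> 142 -> 71 -> 35 -> 17 -> 8 -> 4 -> 2 -> 1
Number of halvings = floor(log2(1167774)) = 20


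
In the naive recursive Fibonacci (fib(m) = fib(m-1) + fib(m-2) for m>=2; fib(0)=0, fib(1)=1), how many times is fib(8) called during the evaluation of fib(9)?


Let N(m) = number of times fib(m) is called while evaluating fib(9).
N(9) = 1 (the initial call).
N(8) = 1 (only fib(9) calls it).
For 1 <= m <= 7: fib(m) is called by fib(m+1) and fib(m+2), so
  N(m) = N(m+1) + N(m+2).
fib(0) is called only by fib(2), so N(0) = N(2).
Walk down from m=9:
  N(9)=1, N(8)=1
N(8) = 1


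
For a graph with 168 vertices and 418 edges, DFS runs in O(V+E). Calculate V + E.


A full DFS traversal visits each vertex once and examines each edge once.
V = 168
E = 418
Sum = 168 + 418 = 586


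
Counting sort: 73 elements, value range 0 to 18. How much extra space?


n = 73 (output array)
k = 19 (count array for 19 distinct values)
Extra space = 73 + 19 = 92


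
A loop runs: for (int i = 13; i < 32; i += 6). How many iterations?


Loop starts at i = 13, increments by 6, stops when i >= 32.
Number of iterations = ceil((32 - 13) / 6)
= ceil(19 / 6)
= 4


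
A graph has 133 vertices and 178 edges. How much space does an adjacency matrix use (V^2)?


Adjacency matrix: V x V grid of entries
Space = V^2 = 133^2 = 133 * 133 = 17689


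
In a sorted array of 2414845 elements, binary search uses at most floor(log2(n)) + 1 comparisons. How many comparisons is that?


Halving sequence: 2414845 -> 1207422 -> 603711 -> 301855 -> 150927 -> 75463 -> 37731 -> 18865 -> 9432 -> 4716 -> 2358 -> 1179 -> 589 -> 294 -> 147 -> 73 -> 36 -> 18 -> 9 -> 4 -> 2 -> 1
Number of halvings = 21
Max comparisons = 21 + 1 = 22


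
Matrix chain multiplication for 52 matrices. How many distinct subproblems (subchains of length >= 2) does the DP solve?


Subproblems are indexed by (i, j) where i < j.
Number of such pairs = n*(n-1)/2
= 52 * 51 / 2
= 1326


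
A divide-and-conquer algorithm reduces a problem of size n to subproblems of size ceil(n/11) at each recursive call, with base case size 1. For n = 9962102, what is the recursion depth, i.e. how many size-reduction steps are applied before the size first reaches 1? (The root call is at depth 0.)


Each step divides the size by 11 (rounding up); after k steps the size is ceil(n/11^k), which equals 1 exactly when 11^k >= n.
So the depth is the smallest k with 11^k >= 9962102, i.e. ceil(log_11(9962102)).
11^6 = 1771561 < 9962102 <= 19487171 = 11^7
Recursion depth = 7


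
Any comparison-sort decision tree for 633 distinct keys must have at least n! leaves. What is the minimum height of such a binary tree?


A binary decision tree of height h has at most 2^h leaves and needs at least n! of them, so h >= ceil(log2(n!)).
633! is far too large to multiply out, so use Stirling's series:
  ln(n!) ~ n ln n - n + (1/2) ln(2 pi n) + 1/(12n)  (error below 1/(360 n^3), negligible here)
  ln(633) = 6.4504704
  n ln n = 633 * 6.4504704 = 4083.1478
  (1/2) ln(2 pi * 633) = (1/2) ln(3977.2563) = 4.1442
  1/(12*633) = 0.0001
  ln(633!) ~ 4083.1478 - 633 + 4.1442 + 0.0001 = 3454.2921
Convert to base 2: log2(633!) = 3454.2921 / ln 2 = 3454.2921 / 0.69314718 = 4983.4901
ceil(4983.4901) = 4984


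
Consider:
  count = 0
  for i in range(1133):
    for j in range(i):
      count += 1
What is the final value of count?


For each i, the inner loop runs i times:
  i=0: inner runs 0 times
  i=1: inner runs 1 time
  i=2: inner runs 2 times
  i=3: inner runs 3 times
  i=4: inner runs 4 times
  i=5: inner runs 5 times
  i=6: inner runs 6 times
  i=7: inner runs 7 times
  ...
Total = 0 + 1 + 2 + ... + 1132 = 1133*(1133-1)/2 = 641278


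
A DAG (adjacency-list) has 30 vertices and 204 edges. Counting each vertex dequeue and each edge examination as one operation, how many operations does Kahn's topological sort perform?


V = 30 (vertex processing)
E = 204 (edge processing)
V + E = 30 + 204 = 234


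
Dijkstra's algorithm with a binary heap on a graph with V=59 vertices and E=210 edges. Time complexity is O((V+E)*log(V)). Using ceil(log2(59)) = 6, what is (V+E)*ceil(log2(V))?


Dijkstra with a binary heap: each vertex is extracted once, each edge may relax once.
Each heap operation costs O(log V).
V + E = 59 + 210 = 269
ceil(log2(59)) = 6 (since 2^5 = 32 < 59 <= 64 = 2^6)
Total heap work = (V+E) * ceil(log2(V)) = 269 * 6 = 1614


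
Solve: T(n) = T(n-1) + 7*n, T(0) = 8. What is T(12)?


Expanding the recurrence:
T(12) = T(11) + 7*12
       = T(10) + 7*11 + 7*12
       ...
       = T(0) + 7*(1 + 2 + ... + 12)
       = 8 + 7 * 12*13/2
       = 8 + 7 * 78
       = 8 + 546 = 554


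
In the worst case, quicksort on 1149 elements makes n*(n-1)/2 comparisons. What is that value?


Sum of comparisons per partition:
1148 + 1147 + ... + 1 + 0
= 1149 * (1149 - 1) / 2
= 1149 * 1148 / 2
= 659526


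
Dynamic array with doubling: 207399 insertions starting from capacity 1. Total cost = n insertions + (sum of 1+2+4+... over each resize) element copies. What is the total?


n = 207399
Insertion costs: 207399
Resizes copy 1, 2, 4, ... up to the largest power of 2 that is <= n-1 = 207398, i.e. 131072.
Copy costs = 1 + 2 + 4 + 8 + 16 + 32 + 64 + 128 + 256 + 512 + 1024 + 2048 + 4096 + 8192 + 16384 + 32768 + 65536 + 131072 = 262143
Total = 207399 + 262143 = 469542


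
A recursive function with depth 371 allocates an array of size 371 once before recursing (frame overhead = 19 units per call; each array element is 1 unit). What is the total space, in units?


Array allocation: 371 units (allocated once)
Stack frames: 371 deep * 19 per frame = 7049 units
Total = 371 + 7049 = 7420


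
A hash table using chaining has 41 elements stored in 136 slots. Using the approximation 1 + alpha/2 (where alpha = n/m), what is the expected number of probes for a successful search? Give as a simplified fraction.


Load factor alpha = n/m = 41/136
Expected probes = 1 + alpha/2 = 1 + 41/(2*136)
= 1 + 41/272
= 272/272 + 41/272
= 313/272


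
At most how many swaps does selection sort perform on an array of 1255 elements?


Each of the 1254 passes places one element in its final position.
Pass 1: swap minimum into position 0
Pass 2: swap minimum of remaining into position 1
...
Pass 1254: last two elements, one swap
Maximum swaps = 1255 - 1 = 1254


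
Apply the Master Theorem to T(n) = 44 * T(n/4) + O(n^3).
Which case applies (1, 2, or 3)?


The Master Theorem: T(n) = a*T(n/b) + O(n^c)
  a = 44, b = 4, c = 3
log_b(a) = log_4(44) ~ 2.73
Compare b^c with a: 4^3 = 64 > 44, so c > log_b(a).
Since c > log_b(a), Case 3 applies.
T(n) = O(n^3)
Master Theorem case = 3


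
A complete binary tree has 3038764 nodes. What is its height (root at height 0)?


In a complete binary tree, level k holds nodes 2^k .. 2^(k+1)-1 (1-indexed).
Height = floor(log2(n)) = floor(log2(3038764)) = 21
Check: 2^21 = 2097152 <= 3038764 < 4194304 = 2^22


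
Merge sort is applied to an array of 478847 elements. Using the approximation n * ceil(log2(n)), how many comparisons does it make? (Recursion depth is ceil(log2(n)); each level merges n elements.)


Merge sort divides the array into halves recursively.
Number of levels = ceil(log2(478847)) = 19
At each level, approximately n = 478847 comparisons are needed for merging.
Total comparisons ~ n * ceil(log2(n)) = 478847 * 19 = 9098093


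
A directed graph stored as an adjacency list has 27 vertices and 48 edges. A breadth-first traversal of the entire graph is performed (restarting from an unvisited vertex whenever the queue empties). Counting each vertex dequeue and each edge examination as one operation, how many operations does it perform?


A full BFS traversal dequeues each vertex once and examines each edge once.
Vertex visits: 27
Edge visits: 48
V + E = 27 + 48 = 75


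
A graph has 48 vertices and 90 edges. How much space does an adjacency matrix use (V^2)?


Adjacency matrix: V x V grid of entries
Space = V^2 = 48^2 = 48 * 48 = 2304


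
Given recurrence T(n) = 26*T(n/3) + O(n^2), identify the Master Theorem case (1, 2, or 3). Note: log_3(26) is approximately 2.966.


Master Theorem parameters: a=26, b=3, c=2
log_b(a) = 2.966
Compare b^c with a: 3^2 = 9 < 26, so c < log_b(a).
Comparing c=2 vs log_b(a)=2.966:
2 < 2.966 => Case 1
Result: T(n) = O(n^(log_3 26)) ~ O(n^2.966)
Master Theorem case = 1


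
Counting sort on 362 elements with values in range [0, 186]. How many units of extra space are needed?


Output array size: 362 (to store sorted result)
Count array size: 187 (one slot per possible value, range 0 to 186)
Total extra space = 362 + 187 = 549


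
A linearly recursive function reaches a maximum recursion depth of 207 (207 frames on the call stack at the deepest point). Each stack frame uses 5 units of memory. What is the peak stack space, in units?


Maximum recursion depth = 207 frames
Memory per frame = 5 units
Total stack space = depth * frame_size
= 207 * 5 = 1035


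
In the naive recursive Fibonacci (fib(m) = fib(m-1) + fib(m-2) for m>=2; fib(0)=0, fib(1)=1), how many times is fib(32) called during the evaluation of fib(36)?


Let N(m) = number of times fib(m) is called while evaluating fib(36).
N(36) = 1 (the initial call).
N(35) = 1 (only fib(36) calls it).
For 1 <= m <= 34: fib(m) is called by fib(m+1) and fib(m+2), so
  N(m) = N(m+1) + N(m+2).
fib(0) is called only by fib(2), so N(0) = N(2).
Walk down from m=36:
  N(36)=1, N(35)=1, N(34)=2, N(33)=3, N(32)=5
N(32) = 5


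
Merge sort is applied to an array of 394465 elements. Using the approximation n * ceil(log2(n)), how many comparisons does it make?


Merge sort divides the array into halves recursively.
Number of levels = ceil(log2(394465)) = 19
At each level, approximately n = 394465 comparisons are needed for merging.
Total comparisons ~ n * ceil(log2(n)) = 394465 * 19 = 7494835


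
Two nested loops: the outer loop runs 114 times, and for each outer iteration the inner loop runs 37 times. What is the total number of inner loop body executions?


Outer loop: 114 iterations
Inner loop: 37 iterations per outer iteration
Total = 114 * 37 = 4218


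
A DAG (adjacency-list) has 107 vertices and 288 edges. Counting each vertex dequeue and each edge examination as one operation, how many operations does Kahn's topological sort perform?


V = 107 (vertex processing)
E = 288 (edge processing)
V + E = 107 + 288 = 395


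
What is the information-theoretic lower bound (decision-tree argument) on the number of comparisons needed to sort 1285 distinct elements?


A binary decision tree of height h has at most 2^h leaves and needs at least n! of them, so h >= ceil(log2(n!)).
1285! is far too large to multiply out, so use Stirling's series:
  ln(n!) ~ n ln n - n + (1/2) ln(2 pi n) + 1/(12n)  (error below 1/(360 n^3), negligible here)
  ln(1285) = 7.1585140
  n ln n = 1285 * 7.1585140 = 9198.6905
  (1/2) ln(2 pi * 1285) = (1/2) ln(8073.8931) = 4.4982
  1/(12*1285) = 0.0001
  ln(1285!) ~ 9198.6905 - 1285 + 4.4982 + 0.0001 = 7918.1888
Convert to base 2: log2(1285!) = 7918.1888 / ln 2 = 7918.1888 / 0.69314718 = 11423.5317
ceil(11423.5317) = 11424


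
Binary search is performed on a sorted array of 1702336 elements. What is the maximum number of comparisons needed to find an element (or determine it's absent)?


Binary search halves the search space each comparison:
  Step 1: search space = 1702336 -> 851168
  Step 2: search space = 851168 -> 425584
  Step 3: search space = 425584 -> 212792
  Step 4: search space = 212792 -> 106396
  Step 5: search space = 106396 -> 53198
  Step 6: search space = 53198 -> 26599
  Step 7: search space = 26599 -> 13299
  Step 8: search space = 13299 -> 6649
  Step 9: search space = 6649 -> 3324
  Step 10: search space = 3324 -> 1662
  Step 11: search space = 1662 -> 831
  Step 12: search space = 831 -> 415
  Step 13: search space = 415 -> 207
  Step 14: search space = 207 -> 103
  Step 15: search space = 103 -> 51
  Step 16: search space = 51 -> 25
  Step 17: search space = 25 -> 12
  Step 18: search space = 12 -> 6
  Step 19: search space = 6 -> 3
  Step 20: search space = 3 -> 1
  Step 21: search space = 1 (final check)
Maximum comparisons = floor(log2(1702336)) + 1 = 20 + 1 = 21


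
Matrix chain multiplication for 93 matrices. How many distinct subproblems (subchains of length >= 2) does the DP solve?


Subproblems are indexed by (i, j) where i < j.
Number of such pairs = n*(n-1)/2
= 93 * 92 / 2
= 4278


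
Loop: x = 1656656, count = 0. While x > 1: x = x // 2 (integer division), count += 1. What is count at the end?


The variable x halves each step:
x = 1656656 -> 828328 -> 414164 -> 207082 -> 103541 -> 51770 -> 25885 -> 12942 -> 6471 -> 3235 -> 1617 -> 808 -> 404 -> 202 -> 101 -> 50 -> 25 -> 12 -> 6 -> 3 -> 1
Number of halvings = floor(log2(1656656)) = 20


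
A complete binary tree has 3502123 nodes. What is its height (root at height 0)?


In a complete binary tree, level k holds nodes 2^k .. 2^(k+1)-1 (1-indexed).
Height = floor(log2(n)) = floor(log2(3502123)) = 21
Check: 2^21 = 2097152 <= 3502123 < 4194304 = 2^22


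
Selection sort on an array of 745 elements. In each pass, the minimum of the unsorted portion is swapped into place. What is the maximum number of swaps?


Selection sort performs one swap per pass:
  Pass 1: find min in positions 0 to 744, swap with position 0
  Pass 2: find min in positions 1 to 744, swap with position 1
  Pass 3: find min in positions 2 to 744, swap with position 2
  Pass 4: find min in positions 3 to 744, swap with position 3
  Pass 5: find min in positions 4 to 744, swap with position 4
  ... (739 more passes)
Total passes (and swaps) = n - 1 = 745 - 1 = 744


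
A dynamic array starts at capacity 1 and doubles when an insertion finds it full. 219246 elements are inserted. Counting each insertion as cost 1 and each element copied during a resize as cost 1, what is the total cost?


n = 219246
Insertion costs: 219246
Resizes copy 1, 2, 4, ... up to the largest power of 2 that is <= n-1 = 219245, i.e. 131072.
Copy costs = 1 + 2 + 4 + 8 + 16 + 32 + 64 + 128 + 256 + 512 + 1024 + 2048 + 4096 + 8192 + 16384 + 32768 + 65536 + 131072 = 262143
Total = 219246 + 262143 = 481389


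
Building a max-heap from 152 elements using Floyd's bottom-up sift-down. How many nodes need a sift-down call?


In a heap of 152 elements (0-indexed array):
  Last element index: 151
  Parent of last element: floor((151 - 1) / 2) = 75
  Internal nodes: indices 0 to 75
  Count = floor(152/2) = 76


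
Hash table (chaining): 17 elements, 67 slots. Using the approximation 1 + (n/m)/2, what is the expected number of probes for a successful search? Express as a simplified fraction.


Computing expected probes:
alpha = 17/67
= 1 + alpha/2
= 1 + 17/(2*67)
= (2*67 + 17) / (2*67)
= 151/134


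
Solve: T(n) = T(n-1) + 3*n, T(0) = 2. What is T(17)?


Expanding the recurrence:
T(17) = T(16) + 3*17
       = T(15) + 3*16 + 3*17
       ...
       = T(0) + 3*(1 + 2 + ... + 17)
       = 2 + 3 * 17*18/2
       = 2 + 3 * 153
       = 2 + 459 = 461


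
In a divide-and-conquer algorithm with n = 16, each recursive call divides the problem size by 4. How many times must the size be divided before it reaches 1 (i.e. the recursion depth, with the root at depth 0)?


Number of divisions = log_4(16)
Sizes: 16 -> 4 -> 1 (2 divisions)
Recursion depth = 2


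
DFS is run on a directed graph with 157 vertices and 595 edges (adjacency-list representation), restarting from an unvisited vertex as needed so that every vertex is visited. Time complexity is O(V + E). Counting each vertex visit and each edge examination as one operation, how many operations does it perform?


A full DFS traversal processes each vertex exactly once (push/pop on stack).
Each directed edge is examined once.
V = 157, E = 595
V + E = 752


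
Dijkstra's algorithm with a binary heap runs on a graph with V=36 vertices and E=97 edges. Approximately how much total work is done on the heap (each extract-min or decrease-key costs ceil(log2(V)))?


Dijkstra with a binary heap: each vertex is extracted once, each edge may relax once.
Each heap operation costs O(log V).
V + E = 36 + 97 = 133
ceil(log2(36)) = 6 (since 2^5 = 32 < 36 <= 64 = 2^6)
Total heap work = (V+E) * ceil(log2(V)) = 133 * 6 = 798


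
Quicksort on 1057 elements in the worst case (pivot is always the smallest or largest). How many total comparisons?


In the worst case, each partition step picks the worst pivot:
  Partition 1: 1056 comparisons (n-1 elements to compare)
  Partition 2: 1055 comparisons
  Partition 3: 1054 comparisons
  Partition 4: 1053 comparisons
  Partition 5: 1052 comparisons
  ...
  Last partition: 0 comparisons
Total = (n-1) + (n-2) + ... + 1 + 0 = n*(n-1)/2
= 1057*1056/2 = 558096


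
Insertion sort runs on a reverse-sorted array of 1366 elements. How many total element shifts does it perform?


Sum of shifts = 1 + 2 + 3 + ... + 1365
= 1366 * 1365 / 2
= 1864590 / 2
= 932295


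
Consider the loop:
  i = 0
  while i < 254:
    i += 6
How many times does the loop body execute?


Starting at i = 0, each iteration adds 6.
Iterations until i >= 254:
  Iteration 1: i = 0 -> i = 6
  Iteration 2: i = 6 -> i = 12
  Iteration 3: i = 12 -> i = 18
  Iteration 4: i = 18 -> i = 24
  Iteration 5: i = 24 -> i = 30
  Iteration 6: i = 30 -> i = 36
  Iteration 7: i = 36 -> i = 42
  Iteration 8: i = 42 -> i = 48
  ... continuing ...
Total iterations = ceil(254/6) = 43


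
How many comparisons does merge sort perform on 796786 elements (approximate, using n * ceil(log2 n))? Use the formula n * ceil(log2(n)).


Recursion depth: ceil(log2(796786)) = 20
Each recursion level merges n = 796786 elements
Total = 796786 * 20 = 15935720


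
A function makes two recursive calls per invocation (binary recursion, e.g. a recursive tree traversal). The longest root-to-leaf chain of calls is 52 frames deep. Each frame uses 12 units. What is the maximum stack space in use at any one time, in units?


Binary recursion: the two calls run one after the other, so only one root-to-leaf chain of frames is on the stack at a time.
Maximum depth (longest chain) = 52 frames
Each frame = 12 units
Max stack space = 52 * 12 = 624


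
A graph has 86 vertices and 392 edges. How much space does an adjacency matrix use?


Adjacency matrix: V x V grid of entries
Space = V^2 = 86^2 = 86 * 86 = 7396


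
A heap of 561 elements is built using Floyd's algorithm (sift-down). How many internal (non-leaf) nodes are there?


Leaf nodes occupy roughly half the array.
Sift-down is called for each internal node, starting from the last one.
Internal nodes = floor(n/2) = floor(561/2) = 280


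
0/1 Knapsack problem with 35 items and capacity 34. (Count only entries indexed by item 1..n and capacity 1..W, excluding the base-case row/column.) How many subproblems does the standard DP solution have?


The DP table is indexed by (item, capacity).
Rows: 35 items
Columns: 34 capacity values (1 to W)
Total subproblems = 35 * 34 = 1190


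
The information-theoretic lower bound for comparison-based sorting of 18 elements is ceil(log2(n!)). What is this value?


A binary decision tree of height h has at most 2^h leaves and needs at least n! of them, so h >= ceil(log2(n!)).
Compute 18! as a running product:
  x2 = 2, x3 = 6, x4 = 24, x5 = 120
  x6 = 720, x7 = 5040, x8 = 40320, x9 = 362880
  x10 = 3628800, x11 = 39916800, x12 = 479001600, x13 = 6227020800
  x14 = 87178291200, x15 = 1307674368000, x16 = 20922789888000, x17 = 355687428096000
  x18 = 6402373705728000
18! = 6402373705728000
Bracket between powers of 2:
  2^52 = 4503599627370496 < 6402373705728000 <= 9007199254740992 = 2^53
So ceil(log2(18!)) = 53


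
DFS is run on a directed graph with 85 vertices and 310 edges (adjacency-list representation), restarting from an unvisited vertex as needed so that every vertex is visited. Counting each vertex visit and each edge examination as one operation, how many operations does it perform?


A full DFS traversal processes each vertex exactly once (push/pop on stack).
Each directed edge is examined once.
V = 85, E = 310
V + E = 395


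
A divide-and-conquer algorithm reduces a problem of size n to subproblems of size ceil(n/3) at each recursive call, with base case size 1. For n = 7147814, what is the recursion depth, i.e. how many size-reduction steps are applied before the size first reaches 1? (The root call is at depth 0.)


Each step divides the size by 3 (rounding up); after k steps the size is ceil(n/3^k), which equals 1 exactly when 3^k >= n.
So the depth is the smallest k with 3^k >= 7147814, i.e. ceil(log_3(7147814)).
3^14 = 4782969 < 7147814 <= 14348907 = 3^15
Recursion depth = 15


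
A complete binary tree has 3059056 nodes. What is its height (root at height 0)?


In a complete binary tree, level k holds nodes 2^k .. 2^(k+1)-1 (1-indexed).
Height = floor(log2(n)) = floor(log2(3059056)) = 21
Check: 2^21 = 2097152 <= 3059056 < 4194304 = 2^22


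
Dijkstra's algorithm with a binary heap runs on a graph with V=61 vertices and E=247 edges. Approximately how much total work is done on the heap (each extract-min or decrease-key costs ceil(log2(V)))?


Dijkstra with a binary heap: each vertex is extracted once, each edge may relax once.
Each heap operation costs O(log V).
V + E = 61 + 247 = 308
ceil(log2(61)) = 6 (since 2^5 = 32 < 61 <= 64 = 2^6)
Total heap work = (V+E) * ceil(log2(V)) = 308 * 6 = 1848
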